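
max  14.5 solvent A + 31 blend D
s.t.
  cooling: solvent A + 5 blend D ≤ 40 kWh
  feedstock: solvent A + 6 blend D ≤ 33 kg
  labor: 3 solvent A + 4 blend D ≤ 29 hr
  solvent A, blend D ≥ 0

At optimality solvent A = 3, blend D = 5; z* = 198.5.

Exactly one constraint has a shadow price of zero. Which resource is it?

cooling: 28/40 (slack 12)
feedstock: 33/33 (binding)
labor: 29/29 (binding)
By complementary slackness, a constraint with positive slack has shadow price 0 → cooling.

cooling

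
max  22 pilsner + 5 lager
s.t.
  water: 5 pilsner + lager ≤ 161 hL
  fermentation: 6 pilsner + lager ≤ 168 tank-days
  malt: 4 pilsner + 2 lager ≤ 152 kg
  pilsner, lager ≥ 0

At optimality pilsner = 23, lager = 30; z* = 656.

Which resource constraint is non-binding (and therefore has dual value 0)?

water

water: 145/161 (slack 16)
fermentation: 168/168 (binding)
malt: 152/152 (binding)
By complementary slackness, a constraint with positive slack has shadow price 0 → water.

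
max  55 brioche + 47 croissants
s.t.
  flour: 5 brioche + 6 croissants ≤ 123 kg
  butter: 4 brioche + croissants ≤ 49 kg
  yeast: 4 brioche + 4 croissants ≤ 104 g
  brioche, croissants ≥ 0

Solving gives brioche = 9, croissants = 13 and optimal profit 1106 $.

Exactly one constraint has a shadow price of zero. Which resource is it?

flour: 123/123 (binding)
butter: 49/49 (binding)
yeast: 88/104 (slack 16)
By complementary slackness, a constraint with positive slack has shadow price 0 → yeast.

yeast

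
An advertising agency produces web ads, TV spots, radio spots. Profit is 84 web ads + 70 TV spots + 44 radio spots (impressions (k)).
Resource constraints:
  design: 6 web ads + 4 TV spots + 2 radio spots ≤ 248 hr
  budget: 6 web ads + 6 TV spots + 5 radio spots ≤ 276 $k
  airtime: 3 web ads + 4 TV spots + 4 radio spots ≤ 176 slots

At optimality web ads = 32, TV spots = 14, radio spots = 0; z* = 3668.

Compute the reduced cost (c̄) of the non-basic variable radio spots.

At the optimum: design uses 248 of 248 (binding); budget uses 276 of 276 (binding); airtime uses 152 of 176 (slack = 24).
Slack constraints have shadow price 0 (complementary slackness).
The binding rows give the dual system: 6·y_design + 6·y_budget = 84 and 4·y_design + 6·y_budget = 70.
This yields shadow prices y_design = 7, y_budget = 7.
Reduced cost of radio spots: c₃ − yᵀa₃ = 44 − (7·2 + 7·5) = 44 − 49 = -5.

-5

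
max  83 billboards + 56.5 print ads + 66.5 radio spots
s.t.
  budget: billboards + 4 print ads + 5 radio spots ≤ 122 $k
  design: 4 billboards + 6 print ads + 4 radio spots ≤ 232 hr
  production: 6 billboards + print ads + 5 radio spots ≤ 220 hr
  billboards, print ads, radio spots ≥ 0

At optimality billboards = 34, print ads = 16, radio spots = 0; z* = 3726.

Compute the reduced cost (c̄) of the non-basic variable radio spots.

At the optimum: budget uses 98 of 122 (slack = 24); design uses 232 of 232 (binding); production uses 220 of 220 (binding).
By complementary slackness, y = 0 for the non-binding constraint.
Dual feasibility on the basic columns requires 4·y_design + 6·y_production = 83, 6·y_design + 1·y_production = 56.5.
Solving: y_design = 8, y_production = 8.5.
Reduced cost of radio spots: c₃ − yᵀa₃ = 66.5 − (8·4 + 8.5·5) = 66.5 − 74.5 = -8.

-8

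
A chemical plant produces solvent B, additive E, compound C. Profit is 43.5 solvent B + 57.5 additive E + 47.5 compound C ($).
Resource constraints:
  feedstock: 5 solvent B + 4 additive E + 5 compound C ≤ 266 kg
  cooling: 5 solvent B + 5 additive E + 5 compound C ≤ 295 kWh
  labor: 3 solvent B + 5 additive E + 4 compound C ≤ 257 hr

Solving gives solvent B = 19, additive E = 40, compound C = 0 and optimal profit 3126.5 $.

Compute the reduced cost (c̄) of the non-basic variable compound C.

Binding: cooling and labor. Non-binding: feedstock (11 unused).
By complementary slackness, y = 0 for the non-binding constraint.
Dual feasibility on the basic columns requires 5·y_cooling + 3·y_labor = 43.5, 5·y_cooling + 5·y_labor = 57.5.
Solving: y_cooling = 4.5, y_labor = 7.
Reduced cost of compound C: c₃ − yᵀa₃ = 47.5 − (4.5·5 + 7·4) = 47.5 − 50.5 = -3.

-3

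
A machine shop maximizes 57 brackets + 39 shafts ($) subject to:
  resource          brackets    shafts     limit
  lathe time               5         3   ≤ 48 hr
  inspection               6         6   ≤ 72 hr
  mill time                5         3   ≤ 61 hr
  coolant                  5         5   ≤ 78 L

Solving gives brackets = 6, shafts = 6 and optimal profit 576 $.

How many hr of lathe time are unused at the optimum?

0

lathe time used = 5·6 + 3·6 = 48; slack = 48 − 48 = 0.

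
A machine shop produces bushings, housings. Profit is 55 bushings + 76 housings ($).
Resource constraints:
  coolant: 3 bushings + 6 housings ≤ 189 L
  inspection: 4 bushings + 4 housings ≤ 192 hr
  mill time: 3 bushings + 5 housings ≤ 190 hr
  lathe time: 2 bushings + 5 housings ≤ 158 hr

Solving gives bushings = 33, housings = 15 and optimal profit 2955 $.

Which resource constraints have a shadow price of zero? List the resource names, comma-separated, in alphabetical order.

lathe time, mill time

coolant: 189/189 (binding)
inspection: 192/192 (binding)
mill time: 174/190 (slack 16)
lathe time: 141/158 (slack 17)
By complementary slackness, a constraint with positive slack has shadow price 0 → lathe time, mill time.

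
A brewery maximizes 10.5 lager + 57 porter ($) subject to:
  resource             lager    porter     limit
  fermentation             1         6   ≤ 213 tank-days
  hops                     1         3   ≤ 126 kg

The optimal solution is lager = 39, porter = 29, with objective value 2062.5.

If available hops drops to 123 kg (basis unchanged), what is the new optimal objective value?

2056.5

Check each constraint at x*: fermentation 213/213 (tight); hops 126/126 (tight).
From A_Bᵀ y = c: 1·y_fermentation + 1·y_hops = 10.5; 6·y_fermentation + 3·y_hops = 57.
→ y_fermentation = 8.5 and y_hops = 2.
Δz = y_hops·Δb = 2 × (-3) = -6, so new z* = 2062.5 − 6 = 2056.5.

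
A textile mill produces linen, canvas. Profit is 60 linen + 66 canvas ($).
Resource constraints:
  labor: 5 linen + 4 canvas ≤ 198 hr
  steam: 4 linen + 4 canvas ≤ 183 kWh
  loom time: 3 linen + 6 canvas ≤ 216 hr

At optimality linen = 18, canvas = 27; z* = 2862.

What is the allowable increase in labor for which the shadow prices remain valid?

4.5

Binding constraints: labor, loom time. The basis is B = [[5,4],[3,6]] with det 18.
Per unit increase in labor, x* moves by d = (0.3333, -0.1667).
The basis stays optimal until steam becomes binding; allowable increase = 4.5 hr.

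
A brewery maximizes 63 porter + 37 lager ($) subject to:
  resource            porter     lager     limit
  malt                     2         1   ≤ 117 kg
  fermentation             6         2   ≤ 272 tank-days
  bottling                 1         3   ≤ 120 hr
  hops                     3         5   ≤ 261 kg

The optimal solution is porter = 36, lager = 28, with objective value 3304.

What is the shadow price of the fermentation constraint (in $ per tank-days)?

9.5

At the optimum: malt uses 100 of 117 (slack = 17); fermentation uses 272 of 272 (binding); bottling uses 120 of 120 (binding); hops uses 248 of 261 (slack = 13).
By complementary slackness, y = 0 for the non-binding constraints.
Dual feasibility on the basic columns requires 6·y_fermentation + 1·y_bottling = 63, 2·y_fermentation + 3·y_bottling = 37.
This yields shadow prices y_fermentation = 9.5, y_bottling = 6.
Shadow price of fermentation = 9.5.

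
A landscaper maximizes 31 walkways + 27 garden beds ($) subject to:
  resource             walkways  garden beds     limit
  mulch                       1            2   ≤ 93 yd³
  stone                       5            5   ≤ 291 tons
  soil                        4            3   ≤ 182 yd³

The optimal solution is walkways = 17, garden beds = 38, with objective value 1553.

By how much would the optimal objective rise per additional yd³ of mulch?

3

Check each constraint at x*: mulch 93/93 (tight); stone 275/291 (slack 16); soil 182/182 (tight).
By complementary slackness, y = 0 for the non-binding constraint.
The binding rows give the dual system: 1·y_mulch + 4·y_soil = 31 and 2·y_mulch + 3·y_soil = 27.
Solving: y_mulch = 3, y_soil = 7.
Shadow price of mulch = 3.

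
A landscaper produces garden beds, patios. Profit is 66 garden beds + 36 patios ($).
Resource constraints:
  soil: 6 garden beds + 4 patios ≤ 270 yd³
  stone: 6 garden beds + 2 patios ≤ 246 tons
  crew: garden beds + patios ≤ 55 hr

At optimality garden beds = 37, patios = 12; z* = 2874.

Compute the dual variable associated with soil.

7

Check each constraint at x*: soil 270/270 (tight); stone 246/246 (tight); crew 49/55 (slack 6).
By complementary slackness, y = 0 for the non-binding constraint.
From A_Bᵀ y = c: 6·y_soil + 6·y_stone = 66; 4·y_soil + 2·y_stone = 36.
This yields shadow prices y_soil = 7, y_stone = 4.
Shadow price of soil = 7.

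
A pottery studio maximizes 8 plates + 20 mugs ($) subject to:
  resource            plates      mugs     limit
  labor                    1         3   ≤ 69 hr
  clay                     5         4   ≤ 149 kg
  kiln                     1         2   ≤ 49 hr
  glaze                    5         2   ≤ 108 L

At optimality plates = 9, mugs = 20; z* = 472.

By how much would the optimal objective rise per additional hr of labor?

4

Check each constraint at x*: labor 69/69 (tight); clay 125/149 (slack 24); kiln 49/49 (tight); glaze 85/108 (slack 23).
Since clay, glaze are not tight, their duals are 0.
The binding rows give the dual system: 1·y_labor + 1·y_kiln = 8 and 3·y_labor + 2·y_kiln = 20.
→ y_labor = 4 and y_kiln = 4.
Shadow price of labor = 4.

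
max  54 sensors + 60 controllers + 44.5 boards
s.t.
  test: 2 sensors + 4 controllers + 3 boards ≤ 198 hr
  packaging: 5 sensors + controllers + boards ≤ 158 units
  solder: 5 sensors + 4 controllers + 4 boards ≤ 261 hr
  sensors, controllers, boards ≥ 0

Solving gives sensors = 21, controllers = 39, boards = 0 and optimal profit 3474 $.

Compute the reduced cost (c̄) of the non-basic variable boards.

Check each constraint at x*: test 198/198 (tight); packaging 144/158 (slack 14); solder 261/261 (tight).
Since packaging is not tight, its dual is 0.
Dual feasibility on the basic columns requires 2·y_test + 5·y_solder = 54, 4·y_test + 4·y_solder = 60.
→ y_test = 7 and y_solder = 8.
Reduced cost of boards: c₃ − yᵀa₃ = 44.5 − (7·3 + 8·4) = 44.5 − 53 = -8.5.

-8.5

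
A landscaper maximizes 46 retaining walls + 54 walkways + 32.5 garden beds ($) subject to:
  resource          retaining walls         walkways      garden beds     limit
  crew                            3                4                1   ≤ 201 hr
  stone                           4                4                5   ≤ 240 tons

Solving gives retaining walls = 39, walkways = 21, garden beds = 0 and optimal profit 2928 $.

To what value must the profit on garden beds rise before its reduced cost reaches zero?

35.5

Check each constraint at x*: crew 201/201 (tight); stone 240/240 (tight).
From A_Bᵀ y = c: 3·y_crew + 4·y_stone = 46; 4·y_crew + 4·y_stone = 54.
This yields shadow prices y_crew = 8, y_stone = 5.5.
garden beds enters the basis when its profit ≥ yᵀa₃ = 8·1 + 5.5·5 = 35.5.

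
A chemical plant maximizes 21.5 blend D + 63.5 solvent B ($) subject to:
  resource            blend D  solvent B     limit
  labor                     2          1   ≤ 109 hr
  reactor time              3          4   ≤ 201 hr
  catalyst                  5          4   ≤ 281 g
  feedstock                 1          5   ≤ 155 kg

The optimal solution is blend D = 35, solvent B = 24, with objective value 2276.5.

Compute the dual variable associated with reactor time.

Check each constraint at x*: labor 94/109 (slack 15); reactor time 201/201 (tight); catalyst 271/281 (slack 10); feedstock 155/155 (tight).
By complementary slackness, y = 0 for the non-binding constraints.
The binding rows give the dual system: 3·y_reactor time + 1·y_feedstock = 21.5 and 4·y_reactor time + 5·y_feedstock = 63.5.
→ y_reactor time = 4 and y_feedstock = 9.5.
Shadow price of reactor time = 4.

4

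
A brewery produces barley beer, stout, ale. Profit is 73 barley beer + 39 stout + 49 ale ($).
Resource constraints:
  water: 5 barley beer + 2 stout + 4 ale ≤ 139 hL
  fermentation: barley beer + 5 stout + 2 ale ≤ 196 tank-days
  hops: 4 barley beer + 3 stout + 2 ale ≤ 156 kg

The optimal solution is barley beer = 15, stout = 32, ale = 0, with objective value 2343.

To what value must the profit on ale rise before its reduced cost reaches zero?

Check each constraint at x*: water 139/139 (tight); fermentation 175/196 (slack 21); hops 156/156 (tight).
Slack constraints have shadow price 0 (complementary slackness).
The binding rows give the dual system: 5·y_water + 4·y_hops = 73 and 2·y_water + 3·y_hops = 39.
→ y_water = 9 and y_hops = 7.
ale enters the basis when its profit ≥ yᵀa₃ = 9·4 + 7·2 = 50.

50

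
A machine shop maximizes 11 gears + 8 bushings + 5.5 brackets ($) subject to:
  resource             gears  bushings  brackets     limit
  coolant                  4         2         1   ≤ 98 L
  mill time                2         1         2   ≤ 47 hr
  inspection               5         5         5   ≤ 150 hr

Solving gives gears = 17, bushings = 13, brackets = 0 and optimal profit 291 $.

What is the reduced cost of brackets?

At the optimum: coolant uses 94 of 98 (slack = 4); mill time uses 47 of 47 (binding); inspection uses 150 of 150 (binding).
By complementary slackness, y = 0 for the non-binding constraint.
From A_Bᵀ y = c: 2·y_mill time + 5·y_inspection = 11; 1·y_mill time + 5·y_inspection = 8.
Solving: y_mill time = 3, y_inspection = 1.
Reduced cost of brackets: c₃ − yᵀa₃ = 5.5 − (3·2 + 1·5) = 5.5 − 11 = -5.5.

-5.5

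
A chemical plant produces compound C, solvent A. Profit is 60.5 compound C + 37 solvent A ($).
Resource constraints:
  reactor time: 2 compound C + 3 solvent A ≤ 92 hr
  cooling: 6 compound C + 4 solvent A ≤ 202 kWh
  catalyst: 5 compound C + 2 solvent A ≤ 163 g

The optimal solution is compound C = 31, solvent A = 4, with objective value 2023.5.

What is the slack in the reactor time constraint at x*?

reactor time used = 2·31 + 3·4 = 74; slack = 92 − 74 = 18.

18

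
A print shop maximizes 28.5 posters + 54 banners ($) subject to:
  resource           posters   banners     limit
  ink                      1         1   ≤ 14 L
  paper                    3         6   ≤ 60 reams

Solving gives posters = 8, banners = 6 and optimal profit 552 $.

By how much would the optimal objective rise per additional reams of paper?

8.5

Check each constraint at x*: ink 14/14 (tight); paper 60/60 (tight).
From A_Bᵀ y = c: 1·y_ink + 3·y_paper = 28.5; 1·y_ink + 6·y_paper = 54.
This yields shadow prices y_ink = 3, y_paper = 8.5.
Shadow price of paper = 8.5.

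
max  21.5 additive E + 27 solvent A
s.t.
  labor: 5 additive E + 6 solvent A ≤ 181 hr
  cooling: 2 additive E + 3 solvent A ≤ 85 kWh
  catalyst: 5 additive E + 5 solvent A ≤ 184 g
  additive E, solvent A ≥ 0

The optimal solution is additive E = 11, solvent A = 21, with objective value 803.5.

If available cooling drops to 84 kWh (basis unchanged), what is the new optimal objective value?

801.5

At the optimum: labor uses 181 of 181 (binding); cooling uses 85 of 85 (binding); catalyst uses 160 of 184 (slack = 24).
Slack constraints have shadow price 0 (complementary slackness).
The binding rows give the dual system: 5·y_labor + 2·y_cooling = 21.5 and 6·y_labor + 3·y_cooling = 27.
This yields shadow prices y_labor = 3.5, y_cooling = 2.
Δz = y_cooling·Δb = 2 × (-1) = -2, so new z* = 803.5 − 2 = 801.5.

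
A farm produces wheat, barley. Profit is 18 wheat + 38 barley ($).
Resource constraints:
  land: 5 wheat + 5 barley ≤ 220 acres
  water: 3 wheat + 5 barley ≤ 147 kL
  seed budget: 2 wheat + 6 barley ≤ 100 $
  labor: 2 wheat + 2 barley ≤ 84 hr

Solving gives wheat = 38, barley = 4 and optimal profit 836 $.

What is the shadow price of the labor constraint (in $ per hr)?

4

Check each constraint at x*: land 210/220 (slack 10); water 134/147 (slack 13); seed budget 100/100 (tight); labor 84/84 (tight).
Since land, water are not tight, their duals are 0.
The binding rows give the dual system: 2·y_seed budget + 2·y_labor = 18 and 6·y_seed budget + 2·y_labor = 38.
This yields shadow prices y_seed budget = 5, y_labor = 4.
Shadow price of labor = 4.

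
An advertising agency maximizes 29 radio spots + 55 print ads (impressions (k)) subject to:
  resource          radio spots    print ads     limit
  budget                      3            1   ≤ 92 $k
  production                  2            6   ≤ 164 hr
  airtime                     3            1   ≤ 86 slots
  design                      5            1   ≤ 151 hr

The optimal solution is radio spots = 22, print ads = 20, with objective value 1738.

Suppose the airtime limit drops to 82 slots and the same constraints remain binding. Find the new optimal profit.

1722

At the optimum: budget uses 86 of 92 (slack = 6); production uses 164 of 164 (binding); airtime uses 86 of 86 (binding); design uses 130 of 151 (slack = 21).
Slack constraints have shadow price 0 (complementary slackness).
From A_Bᵀ y = c: 2·y_production + 3·y_airtime = 29; 6·y_production + 1·y_airtime = 55.
Solving: y_production = 8.5, y_airtime = 4.
Δz = y_airtime·Δb = 4 × (-4) = -16, so new z* = 1738 − 16 = 1722.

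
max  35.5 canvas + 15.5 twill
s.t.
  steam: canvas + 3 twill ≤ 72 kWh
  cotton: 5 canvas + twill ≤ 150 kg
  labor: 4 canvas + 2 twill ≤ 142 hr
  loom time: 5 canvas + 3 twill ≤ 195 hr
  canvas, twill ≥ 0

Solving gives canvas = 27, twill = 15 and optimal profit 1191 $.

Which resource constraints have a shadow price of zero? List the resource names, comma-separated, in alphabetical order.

steam: 72/72 (binding)
cotton: 150/150 (binding)
labor: 138/142 (slack 4)
loom time: 180/195 (slack 15)
By complementary slackness, a constraint with positive slack has shadow price 0 → labor, loom time.

labor, loom time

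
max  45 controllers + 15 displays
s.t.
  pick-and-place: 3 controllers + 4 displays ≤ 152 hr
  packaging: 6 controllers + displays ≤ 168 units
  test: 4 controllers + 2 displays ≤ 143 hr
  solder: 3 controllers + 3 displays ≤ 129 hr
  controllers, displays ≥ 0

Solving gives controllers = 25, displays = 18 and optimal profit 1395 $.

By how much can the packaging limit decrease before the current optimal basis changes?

25

Binding constraints: packaging, solder. The basis is B = [[6,1],[3,3]] with det 15.
Per unit decrease in packaging, x* moves by d = (-0.2, 0.2).
The basis stays optimal until pick-and-place becomes binding; allowable decrease = 25 units.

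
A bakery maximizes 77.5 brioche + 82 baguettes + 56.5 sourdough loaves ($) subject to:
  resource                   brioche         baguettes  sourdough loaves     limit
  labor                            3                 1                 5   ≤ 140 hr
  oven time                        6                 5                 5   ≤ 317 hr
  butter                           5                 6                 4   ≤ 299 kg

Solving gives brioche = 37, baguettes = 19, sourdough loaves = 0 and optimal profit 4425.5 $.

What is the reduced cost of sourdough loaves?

-6.5

Binding: oven time and butter. Non-binding: labor (10 unused).
By complementary slackness, y = 0 for the non-binding constraint.
From A_Bᵀ y = c: 6·y_oven time + 5·y_butter = 77.5; 5·y_oven time + 6·y_butter = 82.
Solving: y_oven time = 5, y_butter = 9.5.
Reduced cost of sourdough loaves: c₃ − yᵀa₃ = 56.5 − (5·5 + 9.5·4) = 56.5 − 63 = -6.5.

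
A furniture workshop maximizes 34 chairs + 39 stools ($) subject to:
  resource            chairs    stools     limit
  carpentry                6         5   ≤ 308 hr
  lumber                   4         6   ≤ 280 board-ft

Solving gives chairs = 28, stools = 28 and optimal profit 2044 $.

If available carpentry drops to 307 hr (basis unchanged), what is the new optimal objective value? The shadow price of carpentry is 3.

2041

Δb = -1, so new z* = 2044 + (3)·(-1) = 2044 − 3 = 2041.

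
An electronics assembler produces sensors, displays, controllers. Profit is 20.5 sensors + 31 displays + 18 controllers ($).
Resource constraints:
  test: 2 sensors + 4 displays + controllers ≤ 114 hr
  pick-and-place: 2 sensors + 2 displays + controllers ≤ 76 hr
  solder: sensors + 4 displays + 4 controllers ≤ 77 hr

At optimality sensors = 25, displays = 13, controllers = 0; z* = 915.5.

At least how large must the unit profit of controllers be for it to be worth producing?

22.5

At the optimum: test uses 102 of 114 (slack = 12); pick-and-place uses 76 of 76 (binding); solder uses 77 of 77 (binding).
Since test is not tight, its dual is 0.
The binding rows give the dual system: 2·y_pick-and-place + 1·y_solder = 20.5 and 2·y_pick-and-place + 4·y_solder = 31.
Solving: y_pick-and-place = 8.5, y_solder = 3.5.
controllers enters the basis when its profit ≥ yᵀa₃ = 8.5·1 + 3.5·4 = 22.5.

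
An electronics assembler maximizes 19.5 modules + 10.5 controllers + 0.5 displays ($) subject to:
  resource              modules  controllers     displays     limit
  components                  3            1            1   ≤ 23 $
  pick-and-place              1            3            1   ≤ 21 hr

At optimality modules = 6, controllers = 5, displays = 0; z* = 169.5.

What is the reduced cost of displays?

-7

Check each constraint at x*: components 23/23 (tight); pick-and-place 21/21 (tight).
The binding rows give the dual system: 3·y_components + 1·y_pick-and-place = 19.5 and 1·y_components + 3·y_pick-and-place = 10.5.
Solving: y_components = 6, y_pick-and-place = 1.5.
Reduced cost of displays: c₃ − yᵀa₃ = 0.5 − (6·1 + 1.5·1) = 0.5 − 7.5 = -7.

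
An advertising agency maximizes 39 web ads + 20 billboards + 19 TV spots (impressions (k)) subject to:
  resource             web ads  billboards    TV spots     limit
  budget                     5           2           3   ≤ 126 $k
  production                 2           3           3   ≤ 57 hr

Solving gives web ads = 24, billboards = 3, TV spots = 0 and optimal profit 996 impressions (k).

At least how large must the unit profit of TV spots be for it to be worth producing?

27

Both budget and production are binding at x*.
The binding rows give the dual system: 5·y_budget + 2·y_production = 39 and 2·y_budget + 3·y_production = 20.
→ y_budget = 7 and y_production = 2.
TV spots enters the basis when its profit ≥ yᵀa₃ = 7·3 + 2·3 = 27.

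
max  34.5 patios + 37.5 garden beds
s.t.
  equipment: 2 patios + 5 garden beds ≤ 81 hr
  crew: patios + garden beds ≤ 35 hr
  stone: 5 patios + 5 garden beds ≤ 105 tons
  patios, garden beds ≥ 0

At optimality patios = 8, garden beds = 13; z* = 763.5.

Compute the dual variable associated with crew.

0

At the optimum: equipment uses 81 of 81 (binding); crew uses 21 of 35 (slack = 14); stone uses 105 of 105 (binding).
Slack constraints have shadow price 0 (complementary slackness).
The binding rows give the dual system: 2·y_equipment + 5·y_stone = 34.5 and 5·y_equipment + 5·y_stone = 37.5.
This yields shadow prices y_equipment = 1, y_stone = 6.5.
Shadow price of crew = 0.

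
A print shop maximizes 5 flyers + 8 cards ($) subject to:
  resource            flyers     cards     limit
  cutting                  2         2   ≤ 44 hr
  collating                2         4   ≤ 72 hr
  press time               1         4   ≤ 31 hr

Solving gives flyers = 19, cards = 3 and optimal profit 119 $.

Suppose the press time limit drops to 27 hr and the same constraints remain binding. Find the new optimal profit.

Check each constraint at x*: cutting 44/44 (tight); collating 50/72 (slack 22); press time 31/31 (tight).
Slack constraints have shadow price 0 (complementary slackness).
From A_Bᵀ y = c: 2·y_cutting + 1·y_press time = 5; 2·y_cutting + 4·y_press time = 8.
→ y_cutting = 2 and y_press time = 1.
Δz = y_press time·Δb = 1 × (-4) = -4, so new z* = 119 − 4 = 115.

115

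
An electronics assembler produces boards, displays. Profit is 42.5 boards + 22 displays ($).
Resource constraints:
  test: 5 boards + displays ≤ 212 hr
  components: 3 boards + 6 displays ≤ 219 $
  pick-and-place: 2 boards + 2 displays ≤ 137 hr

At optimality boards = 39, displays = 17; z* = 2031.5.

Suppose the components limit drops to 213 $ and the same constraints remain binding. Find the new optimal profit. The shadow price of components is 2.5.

2016.5

Δb = -6, so new z* = 2031.5 + (2.5)·(-6) = 2031.5 − 15 = 2016.5.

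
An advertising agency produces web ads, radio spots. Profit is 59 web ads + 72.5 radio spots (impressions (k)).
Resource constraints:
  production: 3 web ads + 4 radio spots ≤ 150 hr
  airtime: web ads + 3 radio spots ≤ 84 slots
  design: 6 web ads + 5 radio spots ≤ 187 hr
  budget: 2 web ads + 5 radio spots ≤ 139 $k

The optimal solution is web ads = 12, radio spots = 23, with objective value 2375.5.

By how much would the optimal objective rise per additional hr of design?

At the optimum: production uses 128 of 150 (slack = 22); airtime uses 81 of 84 (slack = 3); design uses 187 of 187 (binding); budget uses 139 of 139 (binding).
Slack constraints have shadow price 0 (complementary slackness).
From A_Bᵀ y = c: 6·y_design + 2·y_budget = 59; 5·y_design + 5·y_budget = 72.5.
→ y_design = 7.5 and y_budget = 7.
Shadow price of design = 7.5.

7.5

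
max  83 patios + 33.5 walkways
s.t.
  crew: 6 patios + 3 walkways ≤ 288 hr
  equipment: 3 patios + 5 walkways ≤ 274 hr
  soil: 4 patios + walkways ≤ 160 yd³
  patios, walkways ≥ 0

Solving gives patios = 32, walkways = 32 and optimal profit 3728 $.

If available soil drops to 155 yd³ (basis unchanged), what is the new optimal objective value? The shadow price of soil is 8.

Δb = -5, so new z* = 3728 + (8)·(-5) = 3728 − 40 = 3688.

3688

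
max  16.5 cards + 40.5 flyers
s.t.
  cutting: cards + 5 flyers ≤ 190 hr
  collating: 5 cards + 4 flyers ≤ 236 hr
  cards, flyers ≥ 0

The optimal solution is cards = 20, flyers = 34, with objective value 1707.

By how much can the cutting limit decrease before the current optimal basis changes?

Binding constraints: cutting, collating. The basis is B = [[1,5],[5,4]] with det -21.
Per unit decrease in cutting, x* moves by d = (0.1905, -0.2381).
The basis stays optimal until flyers reaches 0; allowable decrease = 142.8 hr.

142.8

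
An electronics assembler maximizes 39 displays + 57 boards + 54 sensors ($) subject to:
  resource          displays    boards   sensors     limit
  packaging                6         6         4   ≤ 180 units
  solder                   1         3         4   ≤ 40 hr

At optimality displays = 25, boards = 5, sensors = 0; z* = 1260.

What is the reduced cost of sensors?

Both packaging and solder are binding at x*.
From A_Bᵀ y = c: 6·y_packaging + 1·y_solder = 39; 6·y_packaging + 3·y_solder = 57.
→ y_packaging = 5 and y_solder = 9.
Reduced cost of sensors: c₃ − yᵀa₃ = 54 − (5·4 + 9·4) = 54 − 56 = -2.

-2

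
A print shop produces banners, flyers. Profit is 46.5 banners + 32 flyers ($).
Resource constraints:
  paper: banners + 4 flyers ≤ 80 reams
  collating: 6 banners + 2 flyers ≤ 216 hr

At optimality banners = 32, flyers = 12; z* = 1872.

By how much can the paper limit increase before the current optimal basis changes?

Binding constraints: paper, collating. The basis is B = [[1,4],[6,2]] with det -22.
Per unit increase in paper, x* moves by d = (-0.0909, 0.2727).
The basis stays optimal until banners reaches 0; allowable increase = 352 reams.

352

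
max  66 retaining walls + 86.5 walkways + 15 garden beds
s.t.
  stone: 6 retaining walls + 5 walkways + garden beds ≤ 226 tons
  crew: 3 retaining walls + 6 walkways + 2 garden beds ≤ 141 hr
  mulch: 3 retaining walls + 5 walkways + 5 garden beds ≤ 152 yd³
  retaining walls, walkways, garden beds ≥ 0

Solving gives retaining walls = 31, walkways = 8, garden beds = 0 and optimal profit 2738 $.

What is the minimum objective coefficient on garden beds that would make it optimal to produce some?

24.5

Check each constraint at x*: stone 226/226 (tight); crew 141/141 (tight); mulch 133/152 (slack 19).
Since mulch is not tight, its dual is 0.
Dual feasibility on the basic columns requires 6·y_stone + 3·y_crew = 66, 5·y_stone + 6·y_crew = 86.5.
Solving: y_stone = 6.5, y_crew = 9.
garden beds enters the basis when its profit ≥ yᵀa₃ = 6.5·1 + 9·2 = 24.5.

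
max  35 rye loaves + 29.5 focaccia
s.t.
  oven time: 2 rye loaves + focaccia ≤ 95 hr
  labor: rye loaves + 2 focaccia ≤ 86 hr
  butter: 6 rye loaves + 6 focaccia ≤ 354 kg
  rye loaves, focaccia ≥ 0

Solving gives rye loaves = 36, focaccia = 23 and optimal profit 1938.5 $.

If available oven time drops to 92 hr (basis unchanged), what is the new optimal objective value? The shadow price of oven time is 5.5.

1922

Δb = -3, so new z* = 1938.5 + (5.5)·(-3) = 1938.5 − 16.5 = 1922.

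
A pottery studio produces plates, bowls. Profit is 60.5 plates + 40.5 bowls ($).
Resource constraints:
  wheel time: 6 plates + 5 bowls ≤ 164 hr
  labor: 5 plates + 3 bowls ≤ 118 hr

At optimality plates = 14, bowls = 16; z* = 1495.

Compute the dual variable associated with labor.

At the optimum: wheel time uses 164 of 164 (binding); labor uses 118 of 118 (binding).
The binding rows give the dual system: 6·y_wheel time + 5·y_labor = 60.5 and 5·y_wheel time + 3·y_labor = 40.5.
→ y_wheel time = 3 and y_labor = 8.5.
Shadow price of labor = 8.5.

8.5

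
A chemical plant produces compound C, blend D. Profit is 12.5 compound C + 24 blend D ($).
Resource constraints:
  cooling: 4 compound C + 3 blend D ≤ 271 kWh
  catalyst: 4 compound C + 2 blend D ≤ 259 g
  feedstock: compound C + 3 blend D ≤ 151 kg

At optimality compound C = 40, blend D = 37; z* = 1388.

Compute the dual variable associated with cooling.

1.5

At the optimum: cooling uses 271 of 271 (binding); catalyst uses 234 of 259 (slack = 25); feedstock uses 151 of 151 (binding).
Since catalyst is not tight, its dual is 0.
The binding rows give the dual system: 4·y_cooling + 1·y_feedstock = 12.5 and 3·y_cooling + 3·y_feedstock = 24.
→ y_cooling = 1.5 and y_feedstock = 6.5.
Shadow price of cooling = 1.5.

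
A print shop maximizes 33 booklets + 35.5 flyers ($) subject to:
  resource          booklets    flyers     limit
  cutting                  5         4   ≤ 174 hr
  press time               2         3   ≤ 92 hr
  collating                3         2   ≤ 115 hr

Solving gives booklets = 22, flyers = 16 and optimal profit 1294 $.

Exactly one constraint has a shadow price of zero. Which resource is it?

collating

cutting: 174/174 (binding)
press time: 92/92 (binding)
collating: 98/115 (slack 17)
By complementary slackness, a constraint with positive slack has shadow price 0 → collating.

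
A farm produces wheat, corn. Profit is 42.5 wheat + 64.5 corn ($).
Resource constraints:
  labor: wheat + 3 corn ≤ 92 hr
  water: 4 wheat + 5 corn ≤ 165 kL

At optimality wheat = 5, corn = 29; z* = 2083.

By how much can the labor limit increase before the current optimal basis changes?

7

Binding constraints: labor, water. The basis is B = [[1,3],[4,5]] with det -7.
Per unit increase in labor, x* moves by d = (-0.7143, 0.5714).
The basis stays optimal until wheat reaches 0; allowable increase = 7 hr.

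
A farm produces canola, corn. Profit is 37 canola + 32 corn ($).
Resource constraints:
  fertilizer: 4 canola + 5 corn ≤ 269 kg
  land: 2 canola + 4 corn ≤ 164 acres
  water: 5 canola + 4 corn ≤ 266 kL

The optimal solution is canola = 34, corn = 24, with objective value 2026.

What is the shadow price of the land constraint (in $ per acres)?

1

Check each constraint at x*: fertilizer 256/269 (slack 13); land 164/164 (tight); water 266/266 (tight).
Slack constraints have shadow price 0 (complementary slackness).
Dual feasibility on the basic columns requires 2·y_land + 5·y_water = 37, 4·y_land + 4·y_water = 32.
This yields shadow prices y_land = 1, y_water = 7.
Shadow price of land = 1.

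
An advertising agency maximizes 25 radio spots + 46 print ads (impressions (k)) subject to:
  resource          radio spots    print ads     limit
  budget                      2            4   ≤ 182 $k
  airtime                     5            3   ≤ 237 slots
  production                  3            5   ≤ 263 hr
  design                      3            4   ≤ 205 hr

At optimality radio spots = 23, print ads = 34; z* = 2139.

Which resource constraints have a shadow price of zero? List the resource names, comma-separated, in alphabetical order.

budget: 182/182 (binding)
airtime: 217/237 (slack 20)
production: 239/263 (slack 24)
design: 205/205 (binding)
By complementary slackness, a constraint with positive slack has shadow price 0 → airtime, production.

airtime, production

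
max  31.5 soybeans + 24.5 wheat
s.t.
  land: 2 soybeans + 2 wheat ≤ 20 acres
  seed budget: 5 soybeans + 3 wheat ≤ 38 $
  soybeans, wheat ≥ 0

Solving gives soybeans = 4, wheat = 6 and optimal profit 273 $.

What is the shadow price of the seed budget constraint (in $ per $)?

Check each constraint at x*: land 20/20 (tight); seed budget 38/38 (tight).
Dual feasibility on the basic columns requires 2·y_land + 5·y_seed budget = 31.5, 2·y_land + 3·y_seed budget = 24.5.
Solving: y_land = 7, y_seed budget = 3.5.
Shadow price of seed budget = 3.5.

3.5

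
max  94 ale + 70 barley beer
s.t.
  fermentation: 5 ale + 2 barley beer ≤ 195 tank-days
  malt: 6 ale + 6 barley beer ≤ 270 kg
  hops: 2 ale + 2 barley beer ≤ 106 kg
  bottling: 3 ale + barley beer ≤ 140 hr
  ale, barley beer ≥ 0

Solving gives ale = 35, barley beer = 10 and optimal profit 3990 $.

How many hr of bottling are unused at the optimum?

25

bottling used = 3·35 + 1·10 = 115; slack = 140 − 115 = 25.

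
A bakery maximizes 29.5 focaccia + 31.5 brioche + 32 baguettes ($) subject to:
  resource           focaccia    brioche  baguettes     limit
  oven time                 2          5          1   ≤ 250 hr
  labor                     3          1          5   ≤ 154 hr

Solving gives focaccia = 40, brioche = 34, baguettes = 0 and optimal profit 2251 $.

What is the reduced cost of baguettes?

-5.5

Check each constraint at x*: oven time 250/250 (tight); labor 154/154 (tight).
Dual feasibility on the basic columns requires 2·y_oven time + 3·y_labor = 29.5, 5·y_oven time + 1·y_labor = 31.5.
→ y_oven time = 5 and y_labor = 6.5.
Reduced cost of baguettes: c₃ − yᵀa₃ = 32 − (5·1 + 6.5·5) = 32 − 37.5 = -5.5.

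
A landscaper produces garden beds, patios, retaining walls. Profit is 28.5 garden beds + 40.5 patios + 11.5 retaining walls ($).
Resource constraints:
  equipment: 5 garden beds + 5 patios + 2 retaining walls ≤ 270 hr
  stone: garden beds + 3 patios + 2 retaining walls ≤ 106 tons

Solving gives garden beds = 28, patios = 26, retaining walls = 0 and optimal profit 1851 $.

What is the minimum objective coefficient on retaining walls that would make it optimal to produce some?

At the optimum: equipment uses 270 of 270 (binding); stone uses 106 of 106 (binding).
Dual feasibility on the basic columns requires 5·y_equipment + 1·y_stone = 28.5, 5·y_equipment + 3·y_stone = 40.5.
Solving: y_equipment = 4.5, y_stone = 6.
retaining walls enters the basis when its profit ≥ yᵀa₃ = 4.5·2 + 6·2 = 21.

21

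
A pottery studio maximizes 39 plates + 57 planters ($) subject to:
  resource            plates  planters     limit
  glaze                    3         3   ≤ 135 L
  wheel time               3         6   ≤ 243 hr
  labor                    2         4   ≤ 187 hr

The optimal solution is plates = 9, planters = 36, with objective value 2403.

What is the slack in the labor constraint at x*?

25

labor used = 2·9 + 4·36 = 162; slack = 187 − 162 = 25.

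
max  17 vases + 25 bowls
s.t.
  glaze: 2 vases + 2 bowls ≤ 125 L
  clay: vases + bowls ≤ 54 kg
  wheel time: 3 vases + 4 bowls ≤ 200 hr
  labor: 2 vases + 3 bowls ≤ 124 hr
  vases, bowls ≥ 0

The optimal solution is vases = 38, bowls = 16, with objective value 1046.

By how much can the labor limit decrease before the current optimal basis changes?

16

Binding constraints: clay, labor. The basis is B = [[1,1],[2,3]] with det 1.
Per unit decrease in labor, x* moves by d = (1, -1).
The basis stays optimal until bowls reaches 0; allowable decrease = 16 hr.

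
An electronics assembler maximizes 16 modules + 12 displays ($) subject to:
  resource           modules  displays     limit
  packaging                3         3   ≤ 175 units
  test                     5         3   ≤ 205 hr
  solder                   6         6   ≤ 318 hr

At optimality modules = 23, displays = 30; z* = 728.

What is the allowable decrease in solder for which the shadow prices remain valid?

72

Binding constraints: test, solder. The basis is B = [[5,3],[6,6]] with det 12.
Per unit decrease in solder, x* moves by d = (0.25, -0.4167).
The basis stays optimal until displays reaches 0; allowable decrease = 72 hr.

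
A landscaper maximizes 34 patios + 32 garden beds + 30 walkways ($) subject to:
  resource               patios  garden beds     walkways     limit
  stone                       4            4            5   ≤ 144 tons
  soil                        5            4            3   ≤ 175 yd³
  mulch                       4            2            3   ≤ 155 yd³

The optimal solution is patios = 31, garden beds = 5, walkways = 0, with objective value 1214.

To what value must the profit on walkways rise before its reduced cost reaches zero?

At the optimum: stone uses 144 of 144 (binding); soil uses 175 of 175 (binding); mulch uses 134 of 155 (slack = 21).
Since mulch is not tight, its dual is 0.
From A_Bᵀ y = c: 4·y_stone + 5·y_soil = 34; 4·y_stone + 4·y_soil = 32.
→ y_stone = 6 and y_soil = 2.
walkways enters the basis when its profit ≥ yᵀa₃ = 6·5 + 2·3 = 36.

36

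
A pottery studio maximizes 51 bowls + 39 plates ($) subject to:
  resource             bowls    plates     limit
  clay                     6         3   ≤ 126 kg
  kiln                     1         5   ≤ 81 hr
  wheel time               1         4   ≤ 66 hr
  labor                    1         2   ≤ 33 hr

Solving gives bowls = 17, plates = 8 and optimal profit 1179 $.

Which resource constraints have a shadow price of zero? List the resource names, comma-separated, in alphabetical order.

kiln, wheel time

clay: 126/126 (binding)
kiln: 57/81 (slack 24)
wheel time: 49/66 (slack 17)
labor: 33/33 (binding)
By complementary slackness, a constraint with positive slack has shadow price 0 → kiln, wheel time.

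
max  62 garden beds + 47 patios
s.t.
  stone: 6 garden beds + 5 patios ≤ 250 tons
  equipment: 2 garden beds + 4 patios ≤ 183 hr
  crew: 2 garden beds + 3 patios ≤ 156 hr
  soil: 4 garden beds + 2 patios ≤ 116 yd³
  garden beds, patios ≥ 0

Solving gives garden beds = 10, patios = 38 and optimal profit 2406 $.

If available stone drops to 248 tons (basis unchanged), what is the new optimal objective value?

2390

At the optimum: stone uses 250 of 250 (binding); equipment uses 172 of 183 (slack = 11); crew uses 134 of 156 (slack = 22); soil uses 116 of 116 (binding).
Since equipment, crew are not tight, their duals are 0.
Dual feasibility on the basic columns requires 6·y_stone + 4·y_soil = 62, 5·y_stone + 2·y_soil = 47.
→ y_stone = 8 and y_soil = 3.5.
Δz = y_stone·Δb = 8 × (-2) = -16, so new z* = 2406 − 16 = 2390.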